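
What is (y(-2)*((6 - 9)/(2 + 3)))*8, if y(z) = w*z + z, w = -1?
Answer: 0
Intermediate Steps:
y(z) = 0 (y(z) = -z + z = 0)
(y(-2)*((6 - 9)/(2 + 3)))*8 = (0*((6 - 9)/(2 + 3)))*8 = (0*(-3/5))*8 = 0*8 = 0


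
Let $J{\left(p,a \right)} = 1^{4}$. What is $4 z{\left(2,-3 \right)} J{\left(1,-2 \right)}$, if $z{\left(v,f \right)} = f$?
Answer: $-12$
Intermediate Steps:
$J{\left(p,a \right)} = 1$
$4 z{\left(2,-3 \right)} J{\left(1,-2 \right)} = 4 \left(-3\right) 1 = \left(-12\right) 1 = -12$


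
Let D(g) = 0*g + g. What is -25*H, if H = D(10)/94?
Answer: -125/47 ≈ -2.6596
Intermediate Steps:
D(g) = g (D(g) = 0 + g = g)
H = 5/47 (H = 10/94 = 10*(1/94) = 5/47 ≈ 0.10638)
-25*H = -25*5/47 = -125/47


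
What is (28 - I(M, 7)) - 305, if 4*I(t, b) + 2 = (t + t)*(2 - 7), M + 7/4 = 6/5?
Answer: -2223/8 ≈ -277.88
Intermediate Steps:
M = -11/20 (M = -7/4 + 6/5 = -11/20 ≈ -0.55000)
I(t, b) = -½ - 5*t/2 (I(t, b) = -½ + ((t + t)*(2 - 7))/4 = -½ + ((2*t)*(-5))/4 = -½ + (-10*t)/4 = -½ - 5*t/2)
(28 - I(M, 7)) - 305 = (28 - (-½ - 5/2*(-11/20))) - 305 = (28 - (-½ + 11/8)) - 305 = (28 - 1*7/8) - 305 = (28 - 7/8) - 305 = 217/8 - 305 = -2223/8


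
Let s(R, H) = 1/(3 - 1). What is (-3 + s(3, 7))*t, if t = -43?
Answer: 215/2 ≈ 107.50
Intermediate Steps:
s(R, H) = 1/2
(-3 + s(3, 7))*t = (-3 + 1/2)*(-43) = -5/2*(-43) = 215/2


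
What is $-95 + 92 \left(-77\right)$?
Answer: $-7179$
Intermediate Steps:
$-95 + 92 \left(-77\right) = -95 - 7084 = -7179$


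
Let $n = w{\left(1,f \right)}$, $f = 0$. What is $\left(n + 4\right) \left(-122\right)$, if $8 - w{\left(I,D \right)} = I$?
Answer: $-1342$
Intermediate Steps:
$w{\left(I,D \right)} = 8 - I$
$n = 7$ ($n = 8 - 1 = 7$)
$\left(n + 4\right) \left(-122\right) = \left(7 + 4\right) \left(-122\right) = 11 \left(-122\right) = -1342$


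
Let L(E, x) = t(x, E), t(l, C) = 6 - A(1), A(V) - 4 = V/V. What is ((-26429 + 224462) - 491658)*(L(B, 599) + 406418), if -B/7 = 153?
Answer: -119334778875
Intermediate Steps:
B = -1071 (B = -7*153 = -1071)
A(V) = 5 (A(V) = 4 + V/V = 4 + 1 = 5)
t(l, C) = 1 (t(l, C) = 6 - 1*5 = 6 - 5 = 1)
L(E, x) = 1
((-26429 + 224462) - 491658)*(L(B, 599) + 406418) = ((-26429 + 224462) - 491658)*(1 + 406418) = (198033 - 491658)*406419 = -293625*406419 = -119334778875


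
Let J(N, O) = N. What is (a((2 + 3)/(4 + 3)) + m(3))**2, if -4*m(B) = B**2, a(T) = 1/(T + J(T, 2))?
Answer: 961/400 ≈ 2.4025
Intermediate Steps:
a(T) = 1/(2*T) (a(T) = 1/(T + T) = 1/(2*T))
m(B) = -B**2/4
(a((2 + 3)/(4 + 3)) + m(3))**2 = (1/(2*(((2 + 3)/(4 + 3)))) - 1/4*3**2)**2 = (1/(2*((5/7))) - 1/4*9)**2 = (1/(2*((5*(1/7)))) - 9/4)**2 = (1/(2*(5/7)) - 9/4)**2 = ((1/2)*(7/5) - 9/4)**2 = (7/10 - 9/4)**2 = (-31/20)**2 = 961/400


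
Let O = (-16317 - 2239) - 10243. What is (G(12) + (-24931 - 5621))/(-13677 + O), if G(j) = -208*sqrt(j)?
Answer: 7638/10619 + 104*sqrt(3)/10619 ≈ 0.73624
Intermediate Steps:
O = -28799 (O = -18556 - 10243 = -28799)
(G(12) + (-24931 - 5621))/(-13677 + O) = (-416*sqrt(3) + (-24931 - 5621))/(-13677 - 28799) = (-416*sqrt(3) - 30552)/(-42476) = (-416*sqrt(3) - 30552)*(-1/42476) = (-30552 - 416*sqrt(3))*(-1/42476) = 7638/10619 + 104*sqrt(3)/10619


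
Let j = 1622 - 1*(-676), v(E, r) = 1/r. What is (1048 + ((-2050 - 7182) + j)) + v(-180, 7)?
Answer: -41201/7 ≈ -5885.9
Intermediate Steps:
j = 2298 (j = 1622 + 676 = 2298)
(1048 + ((-2050 - 7182) + j)) + v(-180, 7) = (1048 + ((-2050 - 7182) + 2298)) + 1/7 = (1048 + (-9232 + 2298)) + 1/7 = (1048 - 6934) + 1/7 = -5886 + 1/7 = -41201/7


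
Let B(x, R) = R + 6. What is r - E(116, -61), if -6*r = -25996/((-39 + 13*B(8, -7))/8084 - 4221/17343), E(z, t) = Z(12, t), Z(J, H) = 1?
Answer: -538544689/31050 ≈ -17344.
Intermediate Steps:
E(z, t) = 1
B(x, R) = 6 + R
r = -538513639/31050 (r = -(-12998)/(3*((-39 + 13*(6 - 7))/8084 - 4221/17343)) = -(-12998)/(3*((-39 + 13*(-1))*(1/8084) - 4221*1/17343)) = -(-12998)/(3*((-39 - 13)*(1/8084) - 469/1927)) = -(-12998)/(3*(-52*1/8084 - 469/1927)) = -(-12998)/(3*(-13/2021 - 469/1927)) = -(-12998)/(3*(-20700/82861)) = -(-12998)*(-82861)/(3*20700) = -1/6*538513639/5175 = -538513639/31050 ≈ -17343.)
r - E(116, -61) = -538513639/31050 - 1*1 = -538513639/31050 - 1 = -538544689/31050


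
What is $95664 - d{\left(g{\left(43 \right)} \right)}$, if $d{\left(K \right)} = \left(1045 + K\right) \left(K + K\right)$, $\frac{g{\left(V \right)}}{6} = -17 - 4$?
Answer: $327252$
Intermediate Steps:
$g{\left(V \right)} = -126$ ($g{\left(V \right)} = 6 \left(-17 - 4\right) = 6 \left(-21\right) = -126$)
$d{\left(K \right)} = 2 K \left(1045 + K\right)$ ($d{\left(K \right)} = \left(1045 + K\right) 2 K = 2 K \left(1045 + K\right)$)
$95664 - d{\left(g{\left(43 \right)} \right)} = 95664 - 2 \left(-126\right) \left(1045 - 126\right) = 95664 - 2 \left(-126\right) 919 = 95664 - -231588 = 95664 + 231588 = 327252$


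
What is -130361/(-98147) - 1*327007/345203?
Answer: 1843750322/4840091263 ≈ 0.38093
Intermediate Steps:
-130361/(-98147) - 1*327007/345203 = -130361*(-1/98147) - 327007*1/345203 = 18623/14021 - 327007/345203 = 1843750322/4840091263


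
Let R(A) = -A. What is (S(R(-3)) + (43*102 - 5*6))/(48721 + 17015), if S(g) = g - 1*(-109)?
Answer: 1117/16434 ≈ 0.067969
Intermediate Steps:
S(g) = 109 + g (S(g) = g + 109 = 109 + g)
(S(R(-3)) + (43*102 - 5*6))/(48721 + 17015) = ((109 - 1*(-3)) + (43*102 - 5*6))/(48721 + 17015) = ((109 + 3) + (4386 - 30))/65736 = (112 + 4356)*(1/65736) = 4468*(1/65736) = 1117/16434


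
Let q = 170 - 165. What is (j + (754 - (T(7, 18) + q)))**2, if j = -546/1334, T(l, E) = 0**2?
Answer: 249310476100/444889 ≈ 5.6039e+5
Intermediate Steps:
T(l, E) = 0
q = 5
j = -273/667 (j = -546*1/1334 = -273/667 ≈ -0.40930)
(j + (754 - (T(7, 18) + q)))**2 = (-273/667 + (754 - (0 + 5)))**2 = (-273/667 + (754 - 1*5))**2 = (-273/667 + (754 - 5))**2 = (-273/667 + 749)**2 = (499310/667)**2 = 249310476100/444889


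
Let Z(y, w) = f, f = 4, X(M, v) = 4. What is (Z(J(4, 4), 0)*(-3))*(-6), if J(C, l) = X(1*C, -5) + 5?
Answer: 72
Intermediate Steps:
J(C, l) = 9 (J(C, l) = 4 + 5 = 9)
Z(y, w) = 4
(Z(J(4, 4), 0)*(-3))*(-6) = (4*(-3))*(-6) = -12*(-6) = 72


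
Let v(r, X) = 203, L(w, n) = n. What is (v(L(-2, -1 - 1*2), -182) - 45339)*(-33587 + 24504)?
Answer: 409970288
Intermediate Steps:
(v(L(-2, -1 - 1*2), -182) - 45339)*(-33587 + 24504) = (203 - 45339)*(-33587 + 24504) = -45136*(-9083) = 409970288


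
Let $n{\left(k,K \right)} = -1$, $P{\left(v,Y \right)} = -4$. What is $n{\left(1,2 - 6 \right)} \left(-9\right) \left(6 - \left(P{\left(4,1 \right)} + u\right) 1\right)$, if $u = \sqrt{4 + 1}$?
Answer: $90 - 9 \sqrt{5} \approx 69.875$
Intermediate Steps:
$u = \sqrt{5} \approx 2.2361$
$n{\left(1,2 - 6 \right)} \left(-9\right) \left(6 - \left(P{\left(4,1 \right)} + u\right) 1\right) = \left(-1\right) \left(-9\right) \left(6 - \left(-4 + \sqrt{5}\right) 1\right) = 9 \left(6 - \left(-4 + \sqrt{5}\right)\right) = 9 \left(6 + \left(4 - \sqrt{5}\right)\right) = 9 \left(10 - \sqrt{5}\right) = 90 - 9 \sqrt{5}$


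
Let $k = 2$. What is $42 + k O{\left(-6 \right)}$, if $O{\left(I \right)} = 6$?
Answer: $54$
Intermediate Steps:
$42 + k O{\left(-6 \right)} = 42 + 2 \cdot 6 = 42 + 12 = 54$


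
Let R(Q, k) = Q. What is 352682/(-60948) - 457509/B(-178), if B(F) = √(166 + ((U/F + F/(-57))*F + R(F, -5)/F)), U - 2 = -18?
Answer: -176341/30474 + 457509*I*√1315389/23077 ≈ -5.7866 + 22738.0*I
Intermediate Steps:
U = -16 (U = 2 - 18 = -16)
B(F) = √(167 + F*(-16/F - F/57)) (B(F) = √(166 + ((-16/F + F/(-57))*F + F/F)) = √(166 + ((-16/F + F*(-1/57))*F + 1)) = √(166 + ((-16/F - F/57)*F + 1)) = √(166 + (F*(-16/F - F/57) + 1)) = √(166 + (1 + F*(-16/F - F/57))) = √(167 + F*(-16/F - F/57)))
352682/(-60948) - 457509/B(-178) = 352682/(-60948) - 457509*57/√(490599 - 57*(-178)²) = 352682*(-1/60948) - 457509*57/√(490599 - 57*31684) = -176341/30474 - 457509*57/√(490599 - 1805988) = -176341/30474 - 457509*(-I*√1315389/23077) = -176341/30474 - (-457509)*I*√1315389/23077 = -176341/30474 + 457509*I*√1315389/23077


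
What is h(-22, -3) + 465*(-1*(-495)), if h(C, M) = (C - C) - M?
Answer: 230178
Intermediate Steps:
h(C, M) = -M (h(C, M) = 0 - M = -M)
h(-22, -3) + 465*(-1*(-495)) = -1*(-3) + 465*(-1*(-495)) = 3 + 465*495 = 3 + 230175 = 230178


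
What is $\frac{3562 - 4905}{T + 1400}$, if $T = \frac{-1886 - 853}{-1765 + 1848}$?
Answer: $- \frac{1343}{1367} \approx -0.98244$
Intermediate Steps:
$T = -33$ ($T = - \frac{2739}{83} = \left(-2739\right) \frac{1}{83} = -33$)
$\frac{3562 - 4905}{T + 1400} = \frac{3562 - 4905}{-33 + 1400} = - \frac{1343}{1367}$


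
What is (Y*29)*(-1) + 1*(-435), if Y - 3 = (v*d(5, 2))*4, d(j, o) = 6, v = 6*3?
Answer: -13050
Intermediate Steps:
v = 18
Y = 435 (Y = 3 + (18*6)*4 = 3 + 108*4 = 3 + 432 = 435)
(Y*29)*(-1) + 1*(-435) = (435*29)*(-1) + 1*(-435) = 12615*(-1) - 435 = -12615 - 435 = -13050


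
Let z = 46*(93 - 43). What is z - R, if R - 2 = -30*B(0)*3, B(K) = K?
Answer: 2298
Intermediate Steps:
z = 2300 (z = 46*50 = 2300)
R = 2 (R = 2 - 30*0*3 = 2 + 0*3 = 2 + 0 = 2)
z - R = 2300 - 1*2 = 2300 - 2 = 2298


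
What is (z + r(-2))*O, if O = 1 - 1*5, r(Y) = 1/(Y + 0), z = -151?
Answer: 606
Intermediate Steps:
r(Y) = 1/Y
O = -4 (O = 1 - 5 = -4)
(z + r(-2))*O = (-151 + 1/(-2))*(-4) = (-151 - 1/2)*(-4) = -303/2*(-4) = 606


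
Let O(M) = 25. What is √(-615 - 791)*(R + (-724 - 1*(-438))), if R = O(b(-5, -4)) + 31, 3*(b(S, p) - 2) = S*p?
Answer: -230*I*√1406 ≈ -8624.2*I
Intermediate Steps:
b(S, p) = 2 + S*p/3 (b(S, p) = 2 + (S*p)/3 = 2 + S*p/3)
R = 56 (R = 25 + 31 = 56)
√(-615 - 791)*(R + (-724 - 1*(-438))) = √(-615 - 791)*(56 + (-724 - 1*(-438))) = √(-1406)*(56 + (-724 + 438)) = (I*√1406)*(56 - 286) = (I*√1406)*(-230) = -230*I*√1406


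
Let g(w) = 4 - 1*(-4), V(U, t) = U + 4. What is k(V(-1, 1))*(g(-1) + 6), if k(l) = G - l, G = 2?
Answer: -14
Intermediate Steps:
V(U, t) = 4 + U
k(l) = 2 - l
g(w) = 8 (g(w) = 4 + 4 = 8)
k(V(-1, 1))*(g(-1) + 6) = (2 - (4 - 1))*(8 + 6) = (2 - 1*3)*14 = (2 - 3)*14 = -1*14 = -14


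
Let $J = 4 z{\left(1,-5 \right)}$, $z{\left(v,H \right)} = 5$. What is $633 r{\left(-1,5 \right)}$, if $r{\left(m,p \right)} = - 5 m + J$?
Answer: $15825$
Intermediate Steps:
$J = 20$ ($J = 4 \cdot 5 = 20$)
$r{\left(m,p \right)} = 20 - 5 m$ ($r{\left(m,p \right)} = - 5 m + 20 = 20 - 5 m$)
$633 r{\left(-1,5 \right)} = 633 \left(20 - -5\right) = 633 \left(20 + 5\right) = 633 \cdot 25 = 15825$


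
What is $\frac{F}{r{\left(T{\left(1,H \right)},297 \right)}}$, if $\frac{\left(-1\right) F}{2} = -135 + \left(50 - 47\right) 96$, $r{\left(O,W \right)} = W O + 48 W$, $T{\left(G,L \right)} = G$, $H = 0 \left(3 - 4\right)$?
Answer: $- \frac{34}{1617} \approx -0.021027$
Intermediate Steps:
$H = 0$ ($H = 0 \left(-1\right) = 0$)
$r{\left(O,W \right)} = 48 W + O W$ ($r{\left(O,W \right)} = O W + 48 W = 48 W + O W$)
$F = -306$ ($F = - 2 \left(-135 + \left(50 - 47\right) 96\right) = - 2 \left(-135 + 3 \cdot 96\right) = - 2 \left(-135 + 288\right) = \left(-2\right) 153 = -306$)
$\frac{F}{r{\left(T{\left(1,H \right)},297 \right)}} = - \frac{306}{297 \left(48 + 1\right)} = - \frac{306}{297 \cdot 49} = - \frac{306}{14553} = \left(-306\right) \frac{1}{14553} = - \frac{34}{1617}$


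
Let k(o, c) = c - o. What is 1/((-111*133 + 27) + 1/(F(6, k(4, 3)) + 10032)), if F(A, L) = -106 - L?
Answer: -9927/146284271 ≈ -6.7861e-5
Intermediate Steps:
1/((-111*133 + 27) + 1/(F(6, k(4, 3)) + 10032)) = 1/((-111*133 + 27) + 1/((-106 - (3 - 1*4)) + 10032)) = 1/((-14763 + 27) + 1/((-106 - (3 - 4)) + 10032)) = 1/(-14736 + 1/((-106 - 1*(-1)) + 10032)) = 1/(-14736 + 1/((-106 + 1) + 10032)) = 1/(-14736 + 1/(-105 + 10032)) = 1/(-14736 + 1/9927) = 1/(-146284271/9927) = -9927/146284271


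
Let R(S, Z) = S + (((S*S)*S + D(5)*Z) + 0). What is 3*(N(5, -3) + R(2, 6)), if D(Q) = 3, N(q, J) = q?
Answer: 99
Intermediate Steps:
R(S, Z) = S + S**3 + 3*Z (R(S, Z) = S + (((S*S)*S + 3*Z) + 0) = S + ((S**2*S + 3*Z) + 0) = S + ((S**3 + 3*Z) + 0) = S + (S**3 + 3*Z) = S + S**3 + 3*Z)
3*(N(5, -3) + R(2, 6)) = 3*(5 + (2 + 2**3 + 3*6)) = 3*(5 + (2 + 8 + 18)) = 3*(5 + 28) = 3*33 = 99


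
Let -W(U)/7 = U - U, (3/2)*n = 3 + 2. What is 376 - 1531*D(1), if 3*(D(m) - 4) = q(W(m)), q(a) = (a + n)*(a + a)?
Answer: -5748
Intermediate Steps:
n = 10/3 (n = 2*(3 + 2)/3 = (⅔)*5 = 10/3 ≈ 3.3333)
W(U) = 0 (W(U) = -7*(U - U) = -7*0 = 0)
q(a) = 2*a*(10/3 + a) (q(a) = (a + 10/3)*(a + a) = (10/3 + a)*(2*a) = 2*a*(10/3 + a))
D(m) = 4 (D(m) = 4 + ((⅔)*0*(10 + 3*0))/3 = 4 + ((⅔)*0*(10 + 0))/3 = 4 + ((⅔)*0*10)/3 = 4 + (⅓)*0 = 4 + 0 = 4)
376 - 1531*D(1) = 376 - 1531*4 = 376 - 6124 = -5748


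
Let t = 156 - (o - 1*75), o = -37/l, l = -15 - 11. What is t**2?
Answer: 35628961/676 ≈ 52706.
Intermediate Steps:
l = -26
o = 37/26 (o = -37/(-26) = -37*(-1/26) = 37/26 ≈ 1.4231)
t = 5969/26 (t = 156 - (37/26 - 1*75) = 156 - (37/26 - 75) = 156 - 1*(-1913/26) = 156 + 1913/26 = 5969/26 ≈ 229.58)
t**2 = (5969/26)**2 = 35628961/676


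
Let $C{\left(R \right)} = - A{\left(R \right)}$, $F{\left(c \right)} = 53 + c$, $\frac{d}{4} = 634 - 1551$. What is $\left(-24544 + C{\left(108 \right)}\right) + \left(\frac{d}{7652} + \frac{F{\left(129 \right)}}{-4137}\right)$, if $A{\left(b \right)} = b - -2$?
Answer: $- \frac{27873984967}{1130583} \approx -24655.0$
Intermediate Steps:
$d = -3668$ ($d = 4 \left(634 - 1551\right) = 4 \left(-917\right) = -3668$)
$A{\left(b \right)} = 2 + b$ ($A{\left(b \right)} = b + 2 = 2 + b$)
$C{\left(R \right)} = -2 - R$ ($C{\left(R \right)} = - (2 + R) = -2 - R$)
$\left(-24544 + C{\left(108 \right)}\right) + \left(\frac{d}{7652} + \frac{F{\left(129 \right)}}{-4137}\right) = \left(-24544 - 110\right) - \left(\frac{917}{1913} - \frac{53 + 129}{-4137}\right) = \left(-24544 - 110\right) + \left(\left(-3668\right) \frac{1}{7652} + 182 \left(- \frac{1}{4137}\right)\right) = \left(-24544 - 110\right) - \frac{591685}{1130583} = -24654 - \frac{591685}{1130583} = - \frac{27873984967}{1130583}$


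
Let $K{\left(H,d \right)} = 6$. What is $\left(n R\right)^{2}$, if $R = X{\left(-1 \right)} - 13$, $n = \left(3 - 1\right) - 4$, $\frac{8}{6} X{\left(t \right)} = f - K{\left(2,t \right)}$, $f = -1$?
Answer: $\frac{5329}{4} \approx 1332.3$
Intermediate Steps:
$X{\left(t \right)} = - \frac{21}{4}$ ($X{\left(t \right)} = \frac{3 \left(-1 - 6\right)}{4} = \frac{3}{4} \left(-7\right) = - \frac{21}{4}$)
$n = -2$ ($n = \left(3 - 1\right) - 4 = 2 - 4 = -2$)
$R = - \frac{73}{4}$ ($R = - \frac{21}{4} - 13 = - \frac{73}{4} \approx -18.25$)
$\left(n R\right)^{2} = \left(\left(-2\right) \left(- \frac{73}{4}\right)\right)^{2} = \left(\frac{73}{2}\right)^{2} = \frac{5329}{4}$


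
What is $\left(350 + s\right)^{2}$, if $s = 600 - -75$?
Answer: $1050625$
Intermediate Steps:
$s = 675$ ($s = 600 + 75 = 675$)
$\left(350 + s\right)^{2} = \left(350 + 675\right)^{2} = 1025^{2} = 1050625$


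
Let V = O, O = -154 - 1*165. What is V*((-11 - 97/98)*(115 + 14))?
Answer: 48352425/98 ≈ 4.9339e+5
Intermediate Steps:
O = -319 (O = -154 - 165 = -319)
V = -319
V*((-11 - 97/98)*(115 + 14)) = -319*(-11 - 97/98)*(115 + 14) = -319*(-11 - 97*1/98)*129 = -319*(-11 - 97/98)*129 = -(-374825)*129/98 = -319*(-151575/98) = 48352425/98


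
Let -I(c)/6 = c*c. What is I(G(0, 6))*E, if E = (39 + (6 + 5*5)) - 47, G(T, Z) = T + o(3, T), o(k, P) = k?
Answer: -1242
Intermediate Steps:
G(T, Z) = 3 + T (G(T, Z) = T + 3 = 3 + T)
I(c) = -6*c² (I(c) = -6*c*c = -6*c²)
E = 23 (E = (39 + (6 + 25)) - 47 = (39 + 31) - 47 = 70 - 47 = 23)
I(G(0, 6))*E = -6*(3 + 0)²*23 = -6*3²*23 = -6*9*23 = -54*23 = -1242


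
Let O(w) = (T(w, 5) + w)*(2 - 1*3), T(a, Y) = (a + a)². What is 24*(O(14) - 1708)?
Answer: -60144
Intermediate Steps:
T(a, Y) = 4*a² (T(a, Y) = (2*a)² = 4*a²)
O(w) = -w - 4*w² (O(w) = (4*w² + w)*(2 - 1*3) = (w + 4*w²)*(2 - 3) = (w + 4*w²)*(-1) = -w - 4*w²)
24*(O(14) - 1708) = 24*(14*(-1 - 4*14) - 1708) = 24*(14*(-1 - 56) - 1708) = 24*(14*(-57) - 1708) = 24*(-798 - 1708) = 24*(-2506) = -60144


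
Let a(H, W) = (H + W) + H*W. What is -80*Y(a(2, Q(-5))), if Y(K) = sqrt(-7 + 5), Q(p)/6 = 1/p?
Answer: -80*I*sqrt(2) ≈ -113.14*I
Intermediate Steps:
Q(p) = 6/p (Q(p) = 6*(1/p) = 6/p)
a(H, W) = H + W + H*W
Y(K) = I*sqrt(2) (Y(K) = sqrt(-2) = I*sqrt(2))
-80*Y(a(2, Q(-5))) = -80*I*sqrt(2)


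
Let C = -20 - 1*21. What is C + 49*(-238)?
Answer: -11703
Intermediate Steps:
C = -41 (C = -20 - 21 = -41)
C + 49*(-238) = -41 + 49*(-238) = -41 - 11662 = -11703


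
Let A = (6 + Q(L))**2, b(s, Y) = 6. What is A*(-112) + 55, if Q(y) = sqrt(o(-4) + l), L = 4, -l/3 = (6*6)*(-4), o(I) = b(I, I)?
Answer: -53033 - 1344*sqrt(438) ≈ -81161.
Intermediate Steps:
o(I) = 6
l = 432 (l = -3*6*6*(-4) = -108*(-4) = -3*(-144) = 432)
Q(y) = sqrt(438) (Q(y) = sqrt(6 + 432) = sqrt(438))
A = (6 + sqrt(438))**2 ≈ 725.14
A*(-112) + 55 = (6 + sqrt(438))**2*(-112) + 55 = -112*(6 + sqrt(438))**2 + 55 = 55 - 112*(6 + sqrt(438))**2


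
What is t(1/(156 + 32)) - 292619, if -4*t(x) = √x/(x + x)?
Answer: -292619 - √47/4 ≈ -2.9262e+5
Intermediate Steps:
t(x) = -1/(8*√x) (t(x) = -√x/(4*(x + x)) = -√x/(4*(2*x)) = -1/(2*x)*√x/4 = -1/(8*√x))
t(1/(156 + 32)) - 292619 = -√(156 + 32)/8 - 292619 = -2*√47/8 - 292619 = -√47/4 - 292619 = -292619 - √47/4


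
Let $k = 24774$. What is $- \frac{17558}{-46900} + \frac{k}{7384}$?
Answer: $\frac{161443609}{43288700} \approx 3.7295$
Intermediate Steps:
$- \frac{17558}{-46900} + \frac{k}{7384} = - \frac{17558}{-46900} + \frac{24774}{7384} = \left(-17558\right) \left(- \frac{1}{46900}\right) + 24774 \cdot \frac{1}{7384} = \frac{8779}{23450} + \frac{12387}{3692} = \frac{161443609}{43288700}$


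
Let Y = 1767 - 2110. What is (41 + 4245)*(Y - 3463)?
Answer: -16312516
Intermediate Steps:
Y = -343
(41 + 4245)*(Y - 3463) = (41 + 4245)*(-343 - 3463) = 4286*(-3806) = -16312516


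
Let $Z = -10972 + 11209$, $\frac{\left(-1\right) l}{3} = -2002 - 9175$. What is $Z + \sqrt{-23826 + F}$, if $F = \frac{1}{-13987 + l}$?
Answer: $237 + \frac{i \sqrt{2275192005898}}{9772} \approx 237.0 + 154.36 i$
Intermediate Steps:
$l = 33531$ ($l = - 3 \left(-2002 - 9175\right) = \left(-3\right) \left(-11177\right) = 33531$)
$Z = 237$
$F = \frac{1}{19544}$ ($F = \frac{1}{-13987 + 33531} = \frac{1}{19544} \approx 5.1167 \cdot 10^{-5}$)
$Z + \sqrt{-23826 + F} = 237 + \sqrt{-23826 + \frac{1}{19544}} = 237 + \sqrt{- \frac{465655343}{19544}} = 237 + \frac{i \sqrt{2275192005898}}{9772}$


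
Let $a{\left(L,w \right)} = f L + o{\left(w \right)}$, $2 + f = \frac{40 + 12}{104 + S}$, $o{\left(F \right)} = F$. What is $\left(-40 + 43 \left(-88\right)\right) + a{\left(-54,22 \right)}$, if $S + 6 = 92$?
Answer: $- \frac{352334}{95} \approx -3708.8$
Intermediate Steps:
$S = 86$ ($S = -6 + 92 = 86$)
$f = - \frac{164}{95}$ ($f = -2 + \frac{40 + 12}{104 + 86} = -2 + \frac{52}{190} = -2 + 52 \cdot \frac{1}{190} = -2 + \frac{26}{95} = - \frac{164}{95} \approx -1.7263$)
$a{\left(L,w \right)} = w - \frac{164 L}{95}$ ($a{\left(L,w \right)} = - \frac{164 L}{95} + w = w - \frac{164 L}{95}$)
$\left(-40 + 43 \left(-88\right)\right) + a{\left(-54,22 \right)} = \left(-40 + 43 \left(-88\right)\right) + \left(22 - - \frac{8856}{95}\right) = \left(-40 - 3784\right) + \left(22 + \frac{8856}{95}\right) = -3824 + \frac{10946}{95} = - \frac{352334}{95}$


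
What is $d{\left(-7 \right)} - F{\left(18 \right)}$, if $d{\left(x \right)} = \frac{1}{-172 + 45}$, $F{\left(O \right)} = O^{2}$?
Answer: $- \frac{41149}{127} \approx -324.01$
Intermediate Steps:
$d{\left(x \right)} = - \frac{1}{127}$ ($d{\left(x \right)} = \frac{1}{-127} = - \frac{1}{127}$)
$d{\left(-7 \right)} - F{\left(18 \right)} = - \frac{1}{127} - 18^{2} = - \frac{1}{127} - 324 = - \frac{41149}{127}$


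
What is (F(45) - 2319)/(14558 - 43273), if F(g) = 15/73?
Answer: 169272/2096195 ≈ 0.080752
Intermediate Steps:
F(g) = 15/73 (F(g) = 15*(1/73) = 15/73)
(F(45) - 2319)/(14558 - 43273) = (15/73 - 2319)/(14558 - 43273) = -169272/73/(-28715) = -169272/73*(-1/28715) = 169272/2096195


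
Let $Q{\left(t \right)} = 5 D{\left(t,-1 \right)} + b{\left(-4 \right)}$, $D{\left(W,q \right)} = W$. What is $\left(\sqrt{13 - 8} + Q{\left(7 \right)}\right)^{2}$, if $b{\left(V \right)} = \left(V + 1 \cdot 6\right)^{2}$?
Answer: $\left(39 + \sqrt{5}\right)^{2} \approx 1700.4$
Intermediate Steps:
$b{\left(V \right)} = \left(6 + V\right)^{2}$ ($b{\left(V \right)} = \left(V + 6\right)^{2} = \left(6 + V\right)^{2}$)
$Q{\left(t \right)} = 4 + 5 t$ ($Q{\left(t \right)} = 5 t + \left(6 - 4\right)^{2} = 5 t + 2^{2} = 5 t + 4 = 4 + 5 t$)
$\left(\sqrt{13 - 8} + Q{\left(7 \right)}\right)^{2} = \left(\sqrt{13 - 8} + \left(4 + 5 \cdot 7\right)\right)^{2} = \left(\sqrt{5} + \left(4 + 35\right)\right)^{2} = \left(\sqrt{5} + 39\right)^{2} = \left(39 + \sqrt{5}\right)^{2}$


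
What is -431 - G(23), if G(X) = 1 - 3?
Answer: -429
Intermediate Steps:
G(X) = -2
-431 - G(23) = -431 - 1*(-2) = -431 + 2 = -429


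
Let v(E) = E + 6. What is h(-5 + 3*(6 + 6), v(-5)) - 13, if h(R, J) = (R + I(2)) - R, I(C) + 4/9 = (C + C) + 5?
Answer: -40/9 ≈ -4.4444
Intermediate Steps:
I(C) = 41/9 + 2*C (I(C) = -4/9 + ((C + C) + 5) = -4/9 + (2*C + 5) = -4/9 + (5 + 2*C) = 41/9 + 2*C)
v(E) = 6 + E
h(R, J) = 77/9 (h(R, J) = (R + (41/9 + 2*2)) - R = (R + (41/9 + 4)) - R = (R + 77/9) - R = (77/9 + R) - R = 77/9)
h(-5 + 3*(6 + 6), v(-5)) - 13 = 77/9 - 13 = -40/9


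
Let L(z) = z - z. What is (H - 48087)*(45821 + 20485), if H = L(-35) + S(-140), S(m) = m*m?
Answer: -1888859022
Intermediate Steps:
S(m) = m²
L(z) = 0
H = 19600 (H = 0 + (-140)² = 0 + 19600 = 19600)
(H - 48087)*(45821 + 20485) = (19600 - 48087)*(45821 + 20485) = -28487*66306 = -1888859022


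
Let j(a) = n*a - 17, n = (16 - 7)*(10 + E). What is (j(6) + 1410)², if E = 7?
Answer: 5340721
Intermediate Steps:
n = 153 (n = (16 - 7)*(10 + 7) = 9*17 = 153)
j(a) = -17 + 153*a (j(a) = 153*a - 17 = -17 + 153*a)
(j(6) + 1410)² = ((-17 + 153*6) + 1410)² = ((-17 + 918) + 1410)² = (901 + 1410)² = 2311² = 5340721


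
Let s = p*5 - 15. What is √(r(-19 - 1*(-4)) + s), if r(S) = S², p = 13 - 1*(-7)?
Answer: √310 ≈ 17.607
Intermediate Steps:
p = 20 (p = 13 + 7 = 20)
s = 85 (s = 20*5 - 15 = 100 - 15 = 85)
√(r(-19 - 1*(-4)) + s) = √((-19 - 1*(-4))² + 85) = √((-19 + 4)² + 85) = √((-15)² + 85) = √(225 + 85) = √310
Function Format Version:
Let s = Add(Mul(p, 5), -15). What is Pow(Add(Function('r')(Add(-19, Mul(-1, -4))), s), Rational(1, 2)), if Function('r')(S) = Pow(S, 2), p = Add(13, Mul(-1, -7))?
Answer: Pow(310, Rational(1, 2)) ≈ 17.607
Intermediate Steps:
p = 20 (p = Add(13, 7) = 20)
s = 85 (s = Add(Mul(20, 5), -15) = Add(100, -15) = 85)
Pow(Add(Function('r')(Add(-19, Mul(-1, -4))), s), Rational(1, 2)) = Pow(Add(Pow(Add(-19, Mul(-1, -4)), 2), 85), Rational(1, 2)) = Pow(Add(Pow(Add(-19, 4), 2), 85), Rational(1, 2)) = Pow(Add(Pow(-15, 2), 85), Rational(1, 2)) = Pow(Add(225, 85), Rational(1, 2)) = Pow(310, Rational(1, 2))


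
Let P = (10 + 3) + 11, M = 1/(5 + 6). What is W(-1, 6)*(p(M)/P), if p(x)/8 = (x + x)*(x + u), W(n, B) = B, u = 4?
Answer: 180/121 ≈ 1.4876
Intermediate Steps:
M = 1/11 ≈ 0.090909
p(x) = 16*x*(4 + x) (p(x) = 8*((x + x)*(x + 4)) = 8*((2*x)*(4 + x)) = 8*(2*x*(4 + x)) = 16*x*(4 + x))
P = 24 (P = 13 + 11 = 24)
W(-1, 6)*(p(M)/P) = 6*((16*(1/11)*(4 + 1/11))/24) = 6*((16*(1/11)*(45/11))*(1/24)) = 6*((720/121)*(1/24)) = 6*(30/121) = 180/121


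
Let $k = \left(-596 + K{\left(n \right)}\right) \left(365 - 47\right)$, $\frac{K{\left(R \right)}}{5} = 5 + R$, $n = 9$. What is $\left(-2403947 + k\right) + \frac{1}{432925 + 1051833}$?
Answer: $- \frac{3817632040969}{1484758} \approx -2.5712 \cdot 10^{6}$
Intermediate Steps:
$K{\left(R \right)} = 25 + 5 R$ ($K{\left(R \right)} = 5 \left(5 + R\right) = 25 + 5 R$)
$k = -167268$ ($k = \left(-596 + \left(25 + 5 \cdot 9\right)\right) \left(365 - 47\right) = \left(-596 + \left(25 + 45\right)\right) \left(365 - 47\right) = \left(-596 + 70\right) 318 = \left(-526\right) 318 = -167268$)
$\left(-2403947 + k\right) + \frac{1}{432925 + 1051833} = \left(-2403947 - 167268\right) + \frac{1}{432925 + 1051833} = -2571215 + \frac{1}{1484758} = - \frac{3817632040969}{1484758}$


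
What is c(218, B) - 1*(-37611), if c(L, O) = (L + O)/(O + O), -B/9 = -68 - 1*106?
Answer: 29449859/783 ≈ 37612.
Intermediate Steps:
B = 1566 (B = -9*(-68 - 1*106) = -9*(-68 - 106) = -9*(-174) = 1566)
c(L, O) = (L + O)/(2*O) (c(L, O) = (L + O)/((2*O)) = (L + O)*(1/(2*O)) = (L + O)/(2*O))
c(218, B) - 1*(-37611) = (½)*(218 + 1566)/1566 - 1*(-37611) = (½)*(1/1566)*1784 + 37611 = 446/783 + 37611 = 29449859/783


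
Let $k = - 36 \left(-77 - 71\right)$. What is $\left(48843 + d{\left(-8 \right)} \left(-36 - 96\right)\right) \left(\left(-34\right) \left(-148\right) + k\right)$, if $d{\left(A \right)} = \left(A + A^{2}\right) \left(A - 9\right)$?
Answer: $1807892520$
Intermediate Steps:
$k = 5328$ ($k = \left(-36\right) \left(-148\right) = 5328$)
$d{\left(A \right)} = \left(-9 + A\right) \left(A + A^{2}\right)$ ($d{\left(A \right)} = \left(A + A^{2}\right) \left(-9 + A\right) = \left(-9 + A\right) \left(A + A^{2}\right)$)
$\left(48843 + d{\left(-8 \right)} \left(-36 - 96\right)\right) \left(\left(-34\right) \left(-148\right) + k\right) = \left(48843 + - 8 \left(-9 + \left(-8\right)^{2} - -64\right) \left(-36 - 96\right)\right) \left(\left(-34\right) \left(-148\right) + 5328\right) = \left(48843 + - 8 \left(-9 + 64 + 64\right) \left(-132\right)\right) \left(5032 + 5328\right) = \left(48843 + \left(-8\right) 119 \left(-132\right)\right) 10360 = \left(48843 - -125664\right) 10360 = \left(48843 + 125664\right) 10360 = 174507 \cdot 10360 = 1807892520$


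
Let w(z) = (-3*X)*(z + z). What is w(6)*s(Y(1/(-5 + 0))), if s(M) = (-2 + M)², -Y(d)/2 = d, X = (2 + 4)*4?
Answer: -55296/25 ≈ -2211.8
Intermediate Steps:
X = 24 (X = 6*4 = 24)
Y(d) = -2*d
w(z) = -144*z (w(z) = (-3*24)*(z + z) = -144*z)
w(6)*s(Y(1/(-5 + 0))) = (-144*6)*(-2 - 2/(-5 + 0))² = -864*(-2 - 2/(-5))² = -864*(-2 - 2*(-⅕))² = -864*(-2 + ⅖)² = -864*(-8/5)² = -864*64/25 = -55296/25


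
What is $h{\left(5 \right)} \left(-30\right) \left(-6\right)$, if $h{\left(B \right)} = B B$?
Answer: $4500$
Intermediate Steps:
$h{\left(B \right)} = B^{2}$
$h{\left(5 \right)} \left(-30\right) \left(-6\right) = 5^{2} \left(-30\right) \left(-6\right) = 25 \left(-30\right) \left(-6\right) = \left(-750\right) \left(-6\right) = 4500$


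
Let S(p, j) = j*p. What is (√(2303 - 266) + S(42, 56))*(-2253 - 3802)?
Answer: -14241360 - 6055*√2037 ≈ -1.4515e+7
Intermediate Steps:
(√(2303 - 266) + S(42, 56))*(-2253 - 3802) = (√(2303 - 266) + 56*42)*(-2253 - 3802) = (√2037 + 2352)*(-6055) = (2352 + √2037)*(-6055) = -14241360 - 6055*√2037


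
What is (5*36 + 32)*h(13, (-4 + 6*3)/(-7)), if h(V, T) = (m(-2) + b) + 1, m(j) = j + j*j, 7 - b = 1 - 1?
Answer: 2120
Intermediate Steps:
b = 7 (b = 7 - (1 - 1) = 7 - 1*0 = 7 + 0 = 7)
m(j) = j + j²
h(V, T) = 10 (h(V, T) = (-2*(1 - 2) + 7) + 1 = (-2*(-1) + 7) + 1 = (2 + 7) + 1 = 9 + 1 = 10)
(5*36 + 32)*h(13, (-4 + 6*3)/(-7)) = (5*36 + 32)*10 = (180 + 32)*10 = 212*10 = 2120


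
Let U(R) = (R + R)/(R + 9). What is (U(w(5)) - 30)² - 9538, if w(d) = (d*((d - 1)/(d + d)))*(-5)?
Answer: -9438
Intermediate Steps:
w(d) = 5/2 - 5*d/2 (w(d) = (d*((-1 + d)/((2*d))))*(-5) = (d*((-1 + d)*(1/(2*d))))*(-5) = (d*((-1 + d)/(2*d)))*(-5) = (-½ + d/2)*(-5) = 5/2 - 5*d/2)
U(R) = 2*R/(9 + R) (U(R) = (2*R)/(9 + R) = 2*R/(9 + R))
(U(w(5)) - 30)² - 9538 = (2*(5/2 - 5/2*5)/(9 + (5/2 - 5/2*5)) - 30)² - 9538 = (2*(5/2 - 25/2)/(9 + (5/2 - 25/2)) - 30)² - 9538 = (2*(-10)/(9 - 10) - 30)² - 9538 = (2*(-10)/(-1) - 30)² - 9538 = (2*(-10)*(-1) - 30)² - 9538 = (20 - 30)² - 9538 = (-10)² - 9538 = 100 - 9538 = -9438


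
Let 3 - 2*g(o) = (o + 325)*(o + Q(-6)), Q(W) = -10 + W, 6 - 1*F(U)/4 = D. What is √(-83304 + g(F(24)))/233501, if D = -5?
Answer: I*√353874/467002 ≈ 0.0012738*I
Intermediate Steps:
F(U) = 44 (F(U) = 24 - 4*(-5) = 24 + 20 = 44)
g(o) = 3/2 - (-16 + o)*(325 + o)/2 (g(o) = 3/2 - (o + 325)*(o + (-10 - 6))/2 = 3/2 - (325 + o)*(o - 16)/2 = 3/2 - (325 + o)*(-16 + o)/2 = 3/2 - (-16 + o)*(325 + o)/2)
√(-83304 + g(F(24)))/233501 = √(-83304 + (5203/2 - 309/2*44 - ½*44²))/233501 = √(-83304 + (5203/2 - 6798 - ½*1936))*(1/233501) = √(-83304 + (5203/2 - 6798 - 968))*(1/233501) = √(-83304 - 10329/2)*(1/233501) = √(-176937/2)*(1/233501) = (I*√353874/2)*(1/233501) = I*√353874/467002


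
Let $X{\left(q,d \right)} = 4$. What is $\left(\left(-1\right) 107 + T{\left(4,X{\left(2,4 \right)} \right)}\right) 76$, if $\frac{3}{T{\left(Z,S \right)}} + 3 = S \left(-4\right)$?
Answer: $-8144$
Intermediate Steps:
$T{\left(Z,S \right)} = \frac{3}{-3 - 4 S}$ ($T{\left(Z,S \right)} = \frac{3}{-3 + S \left(-4\right)} = \frac{3}{-3 - 4 S}$)
$\left(\left(-1\right) 107 + T{\left(4,X{\left(2,4 \right)} \right)}\right) 76 = \left(\left(-1\right) 107 - \frac{3}{3 + 4 \cdot 4}\right) 76 = \left(-107 - \frac{3}{3 + 16}\right) 76 = \left(-107 - \frac{3}{19}\right) 76 = \left(- \frac{2036}{19}\right) 76 = -8144$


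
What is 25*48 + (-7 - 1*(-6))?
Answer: 1199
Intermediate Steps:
25*48 + (-7 - 1*(-6)) = 1200 + (-7 + 6) = 1200 - 1 = 1199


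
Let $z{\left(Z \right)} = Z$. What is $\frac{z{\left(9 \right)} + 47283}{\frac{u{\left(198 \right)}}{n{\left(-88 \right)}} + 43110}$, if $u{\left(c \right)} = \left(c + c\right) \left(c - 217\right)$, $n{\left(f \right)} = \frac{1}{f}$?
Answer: $\frac{1126}{16791} \approx 0.06706$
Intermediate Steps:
$u{\left(c \right)} = 2 c \left(-217 + c\right)$
$\frac{z{\left(9 \right)} + 47283}{\frac{u{\left(198 \right)}}{n{\left(-88 \right)}} + 43110} = \frac{9 + 47283}{\frac{2 \cdot 198 \left(-217 + 198\right)}{\frac{1}{-88}} + 43110} = \frac{47292}{\frac{2 \cdot 198 \left(-19\right)}{- \frac{1}{88}} + 43110} = \frac{47292}{\left(-7524\right) \left(-88\right) + 43110} = \frac{47292}{662112 + 43110} = \frac{47292}{705222} = 47292 \cdot \frac{1}{705222} = \frac{1126}{16791}$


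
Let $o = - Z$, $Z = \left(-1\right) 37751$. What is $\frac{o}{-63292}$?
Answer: $- \frac{37751}{63292} \approx -0.59646$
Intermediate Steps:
$Z = -37751$
$o = 37751$ ($o = \left(-1\right) \left(-37751\right) = 37751$)
$\frac{o}{-63292} = \frac{37751}{-63292} = 37751 \left(- \frac{1}{63292}\right) = - \frac{37751}{63292}$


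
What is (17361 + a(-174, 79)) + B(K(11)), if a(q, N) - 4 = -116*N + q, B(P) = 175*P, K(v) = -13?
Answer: 5752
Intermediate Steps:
a(q, N) = 4 + q - 116*N (a(q, N) = 4 + (-116*N + q) = 4 + (q - 116*N) = 4 + q - 116*N)
(17361 + a(-174, 79)) + B(K(11)) = (17361 + (4 - 174 - 116*79)) + 175*(-13) = (17361 + (4 - 174 - 9164)) - 2275 = (17361 - 9334) - 2275 = 8027 - 2275 = 5752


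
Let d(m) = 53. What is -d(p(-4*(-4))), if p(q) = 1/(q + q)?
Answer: -53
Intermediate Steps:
p(q) = 1/(2*q)
-d(p(-4*(-4))) = -1*53 = -53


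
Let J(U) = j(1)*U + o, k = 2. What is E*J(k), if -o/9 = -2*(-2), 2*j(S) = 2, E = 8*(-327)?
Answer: 88944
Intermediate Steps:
E = -2616
j(S) = 1 (j(S) = (½)*2 = 1)
o = -36 (o = -(-18)*(-2) = -9*4 = -36)
J(U) = -36 + U (J(U) = 1*U - 36 = U - 36 = -36 + U)
E*J(k) = -2616*(-36 + 2) = -2616*(-34) = 88944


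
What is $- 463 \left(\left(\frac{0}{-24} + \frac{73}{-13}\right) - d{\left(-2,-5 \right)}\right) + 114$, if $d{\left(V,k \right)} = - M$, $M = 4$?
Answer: $\frac{11205}{13} \approx 861.92$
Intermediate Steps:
$d{\left(V,k \right)} = -4$ ($d{\left(V,k \right)} = \left(-1\right) 4 = -4$)
$- 463 \left(\left(\frac{0}{-24} + \frac{73}{-13}\right) - d{\left(-2,-5 \right)}\right) + 114 = - 463 \left(\left(\frac{0}{-24} + \frac{73}{-13}\right) - -4\right) + 114 = - 463 \left(\left(0 \left(- \frac{1}{24}\right) + 73 \left(- \frac{1}{13}\right)\right) + 4\right) + 114 = - 463 \left(\left(0 - \frac{73}{13}\right) + 4\right) + 114 = - 463 \left(- \frac{73}{13} + 4\right) + 114 = \left(-463\right) \left(- \frac{21}{13}\right) + 114 = \frac{9723}{13} + 114 = \frac{11205}{13}$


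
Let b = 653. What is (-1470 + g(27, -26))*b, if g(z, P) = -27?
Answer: -977541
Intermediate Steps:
(-1470 + g(27, -26))*b = (-1470 - 27)*653 = -1497*653 = -977541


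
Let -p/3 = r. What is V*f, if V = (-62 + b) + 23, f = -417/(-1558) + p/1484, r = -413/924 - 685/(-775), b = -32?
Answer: -21332862847/1126309360 ≈ -18.940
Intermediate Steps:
r = 8939/20460 (r = -413*1/924 - 685*(-1/775) = -59/132 + 137/155 = 8939/20460 ≈ 0.43690)
p = -8939/6820 (p = -3*8939/20460 = -8939/6820 ≈ -1.3107)
f = 300462857/1126309360 (f = -417/(-1558) - 8939/6820/1484 = -417*(-1/1558) - 8939/6820*1/1484 = 417/1558 - 1277/1445840 = 300462857/1126309360 ≈ 0.26677)
V = -71 (V = (-62 - 32) + 23 = -94 + 23 = -71)
V*f = -71*300462857/1126309360 = -21332862847/1126309360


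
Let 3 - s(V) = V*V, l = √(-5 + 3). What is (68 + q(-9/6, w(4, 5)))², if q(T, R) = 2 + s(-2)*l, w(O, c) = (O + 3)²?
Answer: (70 - I*√2)² ≈ 4898.0 - 197.99*I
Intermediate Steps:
w(O, c) = (3 + O)²
l = I*√2 (l = √(-2) = I*√2 ≈ 1.4142*I)
s(V) = 3 - V² (s(V) = 3 - V*V = 3 - V²)
q(T, R) = 2 - I*√2 (q(T, R) = 2 + (3 - 1*(-2)²)*(I*√2) = 2 + (3 - 1*4)*(I*√2) = 2 + (3 - 4)*(I*√2) = 2 - I*√2)
(68 + q(-9/6, w(4, 5)))² = (68 + (2 - I*√2))² = (70 - I*√2)²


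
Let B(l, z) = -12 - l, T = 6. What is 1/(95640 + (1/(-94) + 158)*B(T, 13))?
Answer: 47/4361421 ≈ 1.0776e-5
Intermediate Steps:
1/(95640 + (1/(-94) + 158)*B(T, 13)) = 1/(95640 + (1/(-94) + 158)*(-12 - 1*6)) = 1/(95640 + (-1/94 + 158)*(-12 - 6)) = 1/(95640 + (14851/94)*(-18)) = 1/(95640 - 133659/47) = 1/(4361421/47) = 47/4361421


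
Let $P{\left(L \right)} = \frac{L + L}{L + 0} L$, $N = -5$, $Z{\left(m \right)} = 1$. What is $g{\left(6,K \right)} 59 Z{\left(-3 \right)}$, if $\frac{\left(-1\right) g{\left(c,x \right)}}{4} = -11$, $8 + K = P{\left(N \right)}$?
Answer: $2596$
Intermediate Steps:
$P{\left(L \right)} = 2 L$ ($P{\left(L \right)} = \frac{2 L}{L} L = 2 L$)
$K = -18$ ($K = -8 + 2 \left(-5\right) = -8 - 10 = -18$)
$g{\left(c,x \right)} = 44$ ($g{\left(c,x \right)} = \left(-4\right) \left(-11\right) = 44$)
$g{\left(6,K \right)} 59 Z{\left(-3 \right)} = 44 \cdot 59 \cdot 1 = 2596 \cdot 1 = 2596$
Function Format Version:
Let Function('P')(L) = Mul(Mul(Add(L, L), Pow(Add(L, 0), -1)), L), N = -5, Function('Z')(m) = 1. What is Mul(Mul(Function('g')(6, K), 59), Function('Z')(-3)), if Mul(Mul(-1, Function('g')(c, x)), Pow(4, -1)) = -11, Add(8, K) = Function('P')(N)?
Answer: 2596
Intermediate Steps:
Function('P')(L) = Mul(2, L) (Function('P')(L) = Mul(Mul(Mul(2, L), Pow(L, -1)), L) = Mul(2, L))
K = -18 (K = Add(-8, Mul(2, -5)) = Add(-8, -10) = -18)
Function('g')(c, x) = 44 (Function('g')(c, x) = Mul(-4, -11) = 44)
Mul(Mul(Function('g')(6, K), 59), Function('Z')(-3)) = Mul(Mul(44, 59), 1) = Mul(2596, 1) = 2596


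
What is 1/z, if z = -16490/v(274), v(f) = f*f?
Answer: -37538/8245 ≈ -4.5528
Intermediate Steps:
v(f) = f²
z = -8245/37538 (z = -16490/(274²) = -16490/75076 = -16490*1/75076 = -8245/37538 ≈ -0.21964)
1/z = 1/(-8245/37538) = -37538/8245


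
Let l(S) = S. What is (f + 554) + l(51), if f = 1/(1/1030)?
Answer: 1635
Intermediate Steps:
f = 1030 (f = 1/(1/1030) = 1030)
(f + 554) + l(51) = (1030 + 554) + 51 = 1584 + 51 = 1635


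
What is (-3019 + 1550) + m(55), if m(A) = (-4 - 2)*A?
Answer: -1799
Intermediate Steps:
m(A) = -6*A
(-3019 + 1550) + m(55) = (-3019 + 1550) - 6*55 = -1469 - 330 = -1799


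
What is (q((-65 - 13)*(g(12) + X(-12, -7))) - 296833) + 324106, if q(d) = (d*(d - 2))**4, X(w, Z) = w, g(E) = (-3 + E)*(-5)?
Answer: 152396163689619326561722727049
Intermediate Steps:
g(E) = 15 - 5*E
q(d) = d**4*(-2 + d)**4 (q(d) = (d*(-2 + d))**4 = d**4*(-2 + d)**4)
(q((-65 - 13)*(g(12) + X(-12, -7))) - 296833) + 324106 = (((-65 - 13)*((15 - 5*12) - 12))**4*(-2 + (-65 - 13)*((15 - 5*12) - 12))**4 - 296833) + 324106 = ((-78*((15 - 60) - 12))**4*(-2 - 78*((15 - 60) - 12))**4 - 296833) + 324106 = ((-78*(-45 - 12))**4*(-2 - 78*(-45 - 12))**4 - 296833) + 324106 = ((-78*(-57))**4*(-2 - 78*(-57))**4 - 296833) + 324106 = (4446**4*(-2 + 4446)**4 - 296833) + 324106 = (390730968151056*4444**4 - 296833) + 324106 = (390730968151056*390028372746496 - 296833) + 324106 = (152396163689619326561722699776 - 296833) + 324106 = 152396163689619326561722402943 + 324106 = 152396163689619326561722727049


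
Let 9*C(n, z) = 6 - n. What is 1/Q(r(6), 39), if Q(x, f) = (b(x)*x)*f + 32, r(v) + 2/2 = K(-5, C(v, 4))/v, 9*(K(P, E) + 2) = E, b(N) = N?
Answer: 3/304 ≈ 0.0098684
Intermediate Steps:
C(n, z) = ⅔ - n/9 (C(n, z) = (6 - n)/9 = ⅔ - n/9)
K(P, E) = -2 + E/9
r(v) = -1 + (-52/27 - v/81)/v (r(v) = -1 + (-2 + (⅔ - v/9)/9)/v = -1 + (-2 + (2/27 - v/81))/v = -1 + (-52/27 - v/81)/v)
Q(x, f) = 32 + f*x² (Q(x, f) = (x*x)*f + 32 = x²*f + 32 = f*x² + 32 = 32 + f*x²)
1/Q(r(6), 39) = 1/(32 + 39*((2/81)*(-78 - 41*6)/6)²) = 1/(32 + 39*((2/81)*(⅙)*(-78 - 246))²) = 1/(32 + 39*((2/81)*(⅙)*(-324))²) = 1/(32 + 39*(-4/3)²) = 1/(32 + 39*(16/9)) = 1/(32 + 208/3) = 1/(304/3) = 3/304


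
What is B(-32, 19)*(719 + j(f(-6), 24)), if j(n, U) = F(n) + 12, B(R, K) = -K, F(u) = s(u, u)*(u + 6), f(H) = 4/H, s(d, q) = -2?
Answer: -41059/3 ≈ -13686.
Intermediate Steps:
F(u) = -12 - 2*u (F(u) = -2*(u + 6) = -2*(6 + u) = -12 - 2*u)
j(n, U) = -2*n (j(n, U) = (-12 - 2*n) + 12 = -2*n)
B(-32, 19)*(719 + j(f(-6), 24)) = (-1*19)*(719 - 8/(-6)) = -19*(719 - 8*(-1)/6) = -19*(719 - 2*(-⅔)) = -19*(719 + 4/3) = -19*2161/3 = -41059/3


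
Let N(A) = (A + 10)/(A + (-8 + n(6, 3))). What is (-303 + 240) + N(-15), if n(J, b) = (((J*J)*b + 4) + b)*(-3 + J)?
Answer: -20291/322 ≈ -63.016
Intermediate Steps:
n(J, b) = (-3 + J)*(4 + b + b*J**2) (n(J, b) = ((J**2*b + 4) + b)*(-3 + J) = ((b*J**2 + 4) + b)*(-3 + J) = ((4 + b*J**2) + b)*(-3 + J) = (4 + b + b*J**2)*(-3 + J) = (-3 + J)*(4 + b + b*J**2))
N(A) = (10 + A)/(337 + A) (N(A) = (A + 10)/(A + (-8 + (-12 - 3*3 + 4*6 + 6*3 + 3*6**3 - 3*3*6**2))) = (10 + A)/(A + (-8 + (-12 - 9 + 24 + 18 + 3*216 - 3*3*36))) = (10 + A)/(A + (-8 + (-12 - 9 + 24 + 18 + 648 - 324))) = (10 + A)/(A + (-8 + 345)) = (10 + A)/(A + 337) = (10 + A)/(337 + A))
(-303 + 240) + N(-15) = (-303 + 240) + (10 - 15)/(337 - 15) = -63 - 5/322 = -20291/322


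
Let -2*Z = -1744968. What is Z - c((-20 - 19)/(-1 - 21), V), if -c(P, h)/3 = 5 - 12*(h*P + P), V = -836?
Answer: 10183659/11 ≈ 9.2579e+5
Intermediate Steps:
Z = 872484 (Z = -½*(-1744968) = 872484)
c(P, h) = -15 + 36*P + 36*P*h (c(P, h) = -3*(5 - 12*(h*P + P)) = -3*(5 - 12*(P*h + P)) = -3*(5 - 12*(P + P*h)) = -3*(5 + (-12*P - 12*P*h)) = -3*(5 - 12*P - 12*P*h) = -15 + 36*P + 36*P*h)
Z - c((-20 - 19)/(-1 - 21), V) = 872484 - (-15 + 36*((-20 - 19)/(-1 - 21)) + 36*((-20 - 19)/(-1 - 21))*(-836)) = 872484 - (-15 + 36*(-39/(-22)) + 36*(-39/(-22))*(-836)) = 872484 - (-15 + 36*(-1/22*(-39)) + 36*(-1/22*(-39))*(-836)) = 872484 - (-15 + 36*(39/22) + 36*(39/22)*(-836)) = 872484 - (-15 + 702/11 - 53352) = 872484 - 1*(-586335/11) = 872484 + 586335/11 = 10183659/11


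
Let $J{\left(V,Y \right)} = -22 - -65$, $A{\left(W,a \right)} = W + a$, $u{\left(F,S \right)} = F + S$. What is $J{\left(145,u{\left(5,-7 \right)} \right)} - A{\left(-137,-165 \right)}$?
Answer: $345$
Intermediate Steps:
$J{\left(V,Y \right)} = 43$ ($J{\left(V,Y \right)} = -22 + 65 = 43$)
$J{\left(145,u{\left(5,-7 \right)} \right)} - A{\left(-137,-165 \right)} = 43 - \left(-137 - 165\right) = 43 - -302 = 43 + 302 = 345$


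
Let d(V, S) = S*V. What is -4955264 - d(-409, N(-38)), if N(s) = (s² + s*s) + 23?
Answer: -3764665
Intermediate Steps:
N(s) = 23 + 2*s² (N(s) = (s² + s²) + 23 = 2*s² + 23 = 23 + 2*s²)
-4955264 - d(-409, N(-38)) = -4955264 - (23 + 2*(-38)²)*(-409) = -4955264 - (23 + 2*1444)*(-409) = -4955264 - (23 + 2888)*(-409) = -4955264 - 2911*(-409) = -4955264 - 1*(-1190599) = -4955264 + 1190599 = -3764665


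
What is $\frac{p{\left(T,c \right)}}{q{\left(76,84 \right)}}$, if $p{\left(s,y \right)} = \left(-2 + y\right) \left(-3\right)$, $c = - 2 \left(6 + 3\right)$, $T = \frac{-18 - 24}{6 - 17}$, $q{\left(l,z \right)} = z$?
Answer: $\frac{5}{7} \approx 0.71429$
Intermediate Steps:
$T = \frac{42}{11}$ ($T = - \frac{42}{-11} = \left(-42\right) \left(- \frac{1}{11}\right) = \frac{42}{11} \approx 3.8182$)
$c = -18$ ($c = \left(-2\right) 9 = -18$)
$p{\left(s,y \right)} = 6 - 3 y$
$\frac{p{\left(T,c \right)}}{q{\left(76,84 \right)}} = \frac{6 - -54}{84} = \left(6 + 54\right) \frac{1}{84} = 60 \cdot \frac{1}{84} = \frac{5}{7}$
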